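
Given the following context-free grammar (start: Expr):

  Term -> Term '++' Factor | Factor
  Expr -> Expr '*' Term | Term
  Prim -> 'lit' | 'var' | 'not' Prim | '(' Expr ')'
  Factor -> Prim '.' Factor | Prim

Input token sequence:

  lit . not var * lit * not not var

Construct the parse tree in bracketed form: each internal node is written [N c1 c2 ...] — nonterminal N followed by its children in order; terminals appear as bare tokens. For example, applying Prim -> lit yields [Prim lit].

Expr
Expr * Term
Expr * Term * Term
Term * Term * Term
Factor * Term * Term
Prim . Factor * Term * Term
lit . Factor * Term * Term
lit . Prim * Term * Term
lit . not Prim * Term * Term
lit . not var * Term * Term
lit . not var * Factor * Term
lit . not var * Prim * Term
lit . not var * lit * Term
lit . not var * lit * Factor
lit . not var * lit * Prim
lit . not var * lit * not Prim
lit . not var * lit * not not Prim
lit . not var * lit * not not var

[Expr [Expr [Expr [Term [Factor [Prim lit] . [Factor [Prim not [Prim var]]]]]] * [Term [Factor [Prim lit]]]] * [Term [Factor [Prim not [Prim not [Prim var]]]]]]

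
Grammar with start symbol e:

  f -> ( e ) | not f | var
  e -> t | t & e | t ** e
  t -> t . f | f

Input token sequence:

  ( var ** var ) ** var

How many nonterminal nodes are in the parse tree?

12

[e [t [f ( [e [t [f var]] ** [e [t [f var]]]] )]] ** [e [t [f var]]]]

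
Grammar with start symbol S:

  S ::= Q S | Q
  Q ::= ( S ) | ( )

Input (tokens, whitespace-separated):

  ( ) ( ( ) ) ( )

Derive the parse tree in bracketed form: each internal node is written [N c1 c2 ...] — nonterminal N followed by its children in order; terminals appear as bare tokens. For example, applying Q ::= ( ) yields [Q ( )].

[S [Q ( )] [S [Q ( [S [Q ( )]] )] [S [Q ( )]]]]

S
Q S
( ) S
( ) Q S
( ) ( S ) S
( ) ( Q ) S
( ) ( ( ) ) S
( ) ( ( ) ) Q
( ) ( ( ) ) ( )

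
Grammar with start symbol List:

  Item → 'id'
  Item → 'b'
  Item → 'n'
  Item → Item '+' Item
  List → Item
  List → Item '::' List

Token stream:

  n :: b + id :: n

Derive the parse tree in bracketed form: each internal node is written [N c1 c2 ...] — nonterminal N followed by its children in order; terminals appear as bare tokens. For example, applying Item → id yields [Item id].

List
Item :: List
n :: List
n :: Item :: List
n :: Item + Item :: List
n :: b + Item :: List
n :: b + id :: List
n :: b + id :: Item
n :: b + id :: n

[List [Item n] :: [List [Item [Item b] + [Item id]] :: [List [Item n]]]]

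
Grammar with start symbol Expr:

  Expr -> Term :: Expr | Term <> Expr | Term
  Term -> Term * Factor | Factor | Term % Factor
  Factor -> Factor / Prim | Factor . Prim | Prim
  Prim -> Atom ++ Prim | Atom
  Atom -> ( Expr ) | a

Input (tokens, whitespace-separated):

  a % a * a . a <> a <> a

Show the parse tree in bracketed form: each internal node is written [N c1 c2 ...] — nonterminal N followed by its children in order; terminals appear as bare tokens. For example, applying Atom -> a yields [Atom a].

[Expr [Term [Term [Term [Factor [Prim [Atom a]]]] % [Factor [Prim [Atom a]]]] * [Factor [Factor [Prim [Atom a]]] . [Prim [Atom a]]]] <> [Expr [Term [Factor [Prim [Atom a]]]] <> [Expr [Term [Factor [Prim [Atom a]]]]]]]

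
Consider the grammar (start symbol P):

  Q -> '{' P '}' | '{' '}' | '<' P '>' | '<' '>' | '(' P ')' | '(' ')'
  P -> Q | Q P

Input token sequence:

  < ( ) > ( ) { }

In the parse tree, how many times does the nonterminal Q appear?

4

[P [Q < [P [Q ( )]] >] [P [Q ( )] [P [Q { }]]]]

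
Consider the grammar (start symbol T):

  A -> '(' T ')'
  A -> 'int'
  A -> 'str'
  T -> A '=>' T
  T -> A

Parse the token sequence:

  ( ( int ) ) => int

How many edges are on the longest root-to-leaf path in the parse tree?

[T [A ( [T [A ( [T [A int]] )]] )] => [T [A int]]]

6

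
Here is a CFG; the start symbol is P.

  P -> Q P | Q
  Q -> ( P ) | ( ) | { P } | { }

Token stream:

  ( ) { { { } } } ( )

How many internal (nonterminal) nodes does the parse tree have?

10

[P [Q ( )] [P [Q { [P [Q { [P [Q { }]] }]] }] [P [Q ( )]]]]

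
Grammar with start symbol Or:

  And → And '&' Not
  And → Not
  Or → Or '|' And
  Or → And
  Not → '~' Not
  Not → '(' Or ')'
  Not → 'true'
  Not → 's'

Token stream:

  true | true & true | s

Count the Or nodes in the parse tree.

3

[Or [Or [Or [And [Not true]]] | [And [And [Not true]] & [Not true]]] | [And [Not s]]]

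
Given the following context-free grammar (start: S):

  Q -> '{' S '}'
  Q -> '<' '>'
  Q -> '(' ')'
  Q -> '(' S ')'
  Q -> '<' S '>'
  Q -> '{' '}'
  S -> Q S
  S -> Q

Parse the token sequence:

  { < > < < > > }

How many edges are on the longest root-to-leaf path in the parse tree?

7

[S [Q { [S [Q < >] [S [Q < [S [Q < >]] >]]] }]]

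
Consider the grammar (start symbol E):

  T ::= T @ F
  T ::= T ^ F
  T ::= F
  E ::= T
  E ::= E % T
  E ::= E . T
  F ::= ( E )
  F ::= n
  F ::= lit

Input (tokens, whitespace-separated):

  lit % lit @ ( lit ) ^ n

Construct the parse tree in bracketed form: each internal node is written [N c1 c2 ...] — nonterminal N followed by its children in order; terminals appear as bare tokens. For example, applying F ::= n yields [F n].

[E [E [T [F lit]]] % [T [T [T [F lit]] @ [F ( [E [T [F lit]]] )]] ^ [F n]]]

E
E % T
T % T
F % T
lit % T
lit % T ^ F
lit % T @ F ^ F
lit % F @ F ^ F
lit % lit @ F ^ F
lit % lit @ ( E ) ^ F
lit % lit @ ( T ) ^ F
lit % lit @ ( F ) ^ F
lit % lit @ ( lit ) ^ F
lit % lit @ ( lit ) ^ n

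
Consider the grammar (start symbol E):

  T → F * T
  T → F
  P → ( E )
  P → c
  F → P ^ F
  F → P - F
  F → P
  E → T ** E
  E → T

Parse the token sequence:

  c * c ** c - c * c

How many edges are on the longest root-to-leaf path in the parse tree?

6

[E [T [F [P c]] * [T [F [P c]]]] ** [E [T [F [P c] - [F [P c]]] * [T [F [P c]]]]]]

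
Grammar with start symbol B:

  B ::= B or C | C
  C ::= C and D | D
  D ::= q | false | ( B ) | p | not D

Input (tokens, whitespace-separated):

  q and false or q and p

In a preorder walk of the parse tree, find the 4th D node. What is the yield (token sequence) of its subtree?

[B [B [C [C [D q]] and [D false]]] or [C [C [D q]] and [D p]]]

p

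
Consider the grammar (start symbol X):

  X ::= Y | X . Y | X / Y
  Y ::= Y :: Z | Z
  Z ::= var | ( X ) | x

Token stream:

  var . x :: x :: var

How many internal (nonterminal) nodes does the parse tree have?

10

[X [X [Y [Z var]]] . [Y [Y [Y [Z x]] :: [Z x]] :: [Z var]]]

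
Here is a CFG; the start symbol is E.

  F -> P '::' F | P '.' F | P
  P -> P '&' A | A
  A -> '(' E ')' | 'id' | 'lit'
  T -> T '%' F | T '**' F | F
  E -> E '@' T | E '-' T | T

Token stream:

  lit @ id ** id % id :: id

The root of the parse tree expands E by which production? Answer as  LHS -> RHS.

E -> E '@' T

[E [E [T [F [P [A lit]]]]] @ [T [T [T [F [P [A id]]]] ** [F [P [A id]]]] % [F [P [A id]] :: [F [P [A id]]]]]]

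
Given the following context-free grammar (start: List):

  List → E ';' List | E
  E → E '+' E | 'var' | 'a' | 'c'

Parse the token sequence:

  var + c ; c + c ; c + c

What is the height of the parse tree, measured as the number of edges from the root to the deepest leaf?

[List [E [E var] + [E c]] ; [List [E [E c] + [E c]] ; [List [E [E c] + [E c]]]]]

5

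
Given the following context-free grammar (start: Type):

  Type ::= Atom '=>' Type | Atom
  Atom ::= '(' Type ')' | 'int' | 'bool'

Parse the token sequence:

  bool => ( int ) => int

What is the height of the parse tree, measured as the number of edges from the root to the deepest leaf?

5

[Type [Atom bool] => [Type [Atom ( [Type [Atom int]] )] => [Type [Atom int]]]]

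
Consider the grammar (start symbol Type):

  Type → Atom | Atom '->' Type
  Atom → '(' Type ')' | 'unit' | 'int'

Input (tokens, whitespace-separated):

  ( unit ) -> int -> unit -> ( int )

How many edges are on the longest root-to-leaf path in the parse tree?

7

[Type [Atom ( [Type [Atom unit]] )] -> [Type [Atom int] -> [Type [Atom unit] -> [Type [Atom ( [Type [Atom int]] )]]]]]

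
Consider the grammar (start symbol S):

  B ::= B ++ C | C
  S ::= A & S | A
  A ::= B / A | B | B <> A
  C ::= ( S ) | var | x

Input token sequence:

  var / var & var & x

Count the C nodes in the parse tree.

4

[S [A [B [C var]] / [A [B [C var]]]] & [S [A [B [C var]]] & [S [A [B [C x]]]]]]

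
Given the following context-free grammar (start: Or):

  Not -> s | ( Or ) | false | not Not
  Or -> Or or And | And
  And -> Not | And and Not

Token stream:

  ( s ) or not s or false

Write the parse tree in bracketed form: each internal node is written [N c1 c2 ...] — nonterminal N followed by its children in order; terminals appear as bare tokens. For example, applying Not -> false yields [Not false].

Or
Or or And
Or or And or And
And or And or And
Not or And or And
( Or ) or And or And
( And ) or And or And
( Not ) or And or And
( s ) or And or And
( s ) or Not or And
( s ) or not Not or And
( s ) or not s or And
( s ) or not s or Not
( s ) or not s or false

[Or [Or [Or [And [Not ( [Or [And [Not s]]] )]]] or [And [Not not [Not s]]]] or [And [Not false]]]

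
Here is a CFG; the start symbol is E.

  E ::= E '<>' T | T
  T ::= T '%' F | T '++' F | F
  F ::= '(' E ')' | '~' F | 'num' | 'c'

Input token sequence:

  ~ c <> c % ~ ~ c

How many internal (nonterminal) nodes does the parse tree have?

11

[E [E [T [F ~ [F c]]]] <> [T [T [F c]] % [F ~ [F ~ [F c]]]]]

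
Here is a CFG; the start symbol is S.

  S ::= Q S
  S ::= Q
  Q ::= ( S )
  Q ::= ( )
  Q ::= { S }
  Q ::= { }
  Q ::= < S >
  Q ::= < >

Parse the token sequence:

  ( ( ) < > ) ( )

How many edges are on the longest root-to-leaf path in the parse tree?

[S [Q ( [S [Q ( )] [S [Q < >]]] )] [S [Q ( )]]]

5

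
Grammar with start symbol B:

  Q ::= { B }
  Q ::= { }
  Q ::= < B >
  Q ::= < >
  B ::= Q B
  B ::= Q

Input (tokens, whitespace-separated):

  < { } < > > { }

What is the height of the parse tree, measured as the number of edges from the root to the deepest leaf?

[B [Q < [B [Q { }] [B [Q < >]]] >] [B [Q { }]]]

5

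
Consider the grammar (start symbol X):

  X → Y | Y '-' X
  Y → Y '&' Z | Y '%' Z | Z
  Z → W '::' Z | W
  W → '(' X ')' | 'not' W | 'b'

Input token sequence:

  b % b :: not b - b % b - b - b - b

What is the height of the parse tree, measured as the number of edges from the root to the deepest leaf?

[X [Y [Y [Z [W b]]] % [Z [W b] :: [Z [W not [W b]]]]] - [X [Y [Y [Z [W b]]] % [Z [W b]]] - [X [Y [Z [W b]]] - [X [Y [Z [W b]]] - [X [Y [Z [W b]]]]]]]]

8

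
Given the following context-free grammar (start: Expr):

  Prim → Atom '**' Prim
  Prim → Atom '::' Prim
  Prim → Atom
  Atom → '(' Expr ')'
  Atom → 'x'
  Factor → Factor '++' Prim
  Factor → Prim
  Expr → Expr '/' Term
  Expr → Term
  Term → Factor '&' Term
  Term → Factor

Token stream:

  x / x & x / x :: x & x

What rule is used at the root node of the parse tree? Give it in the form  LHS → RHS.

Expr → Expr '/' Term

[Expr [Expr [Expr [Term [Factor [Prim [Atom x]]]]] / [Term [Factor [Prim [Atom x]]] & [Term [Factor [Prim [Atom x]]]]]] / [Term [Factor [Prim [Atom x] :: [Prim [Atom x]]]] & [Term [Factor [Prim [Atom x]]]]]]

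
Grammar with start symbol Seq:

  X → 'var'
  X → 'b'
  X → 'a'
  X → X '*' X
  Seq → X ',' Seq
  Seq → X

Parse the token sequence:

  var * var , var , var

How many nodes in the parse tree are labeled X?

[Seq [X [X var] * [X var]] , [Seq [X var] , [Seq [X var]]]]

5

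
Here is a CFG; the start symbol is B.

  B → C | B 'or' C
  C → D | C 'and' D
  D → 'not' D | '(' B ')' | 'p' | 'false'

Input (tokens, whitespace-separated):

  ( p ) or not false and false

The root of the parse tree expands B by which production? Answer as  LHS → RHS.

[B [B [C [D ( [B [C [D p]]] )]]] or [C [C [D not [D false]]] and [D false]]]

B → B 'or' C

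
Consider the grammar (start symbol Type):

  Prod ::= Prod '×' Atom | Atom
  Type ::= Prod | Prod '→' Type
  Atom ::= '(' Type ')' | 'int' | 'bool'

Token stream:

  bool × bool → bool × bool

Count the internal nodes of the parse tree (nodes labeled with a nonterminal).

[Type [Prod [Prod [Atom bool]] × [Atom bool]] → [Type [Prod [Prod [Atom bool]] × [Atom bool]]]]

10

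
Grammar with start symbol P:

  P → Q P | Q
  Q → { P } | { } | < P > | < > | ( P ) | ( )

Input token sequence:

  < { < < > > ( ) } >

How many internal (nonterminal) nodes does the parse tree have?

[P [Q < [P [Q { [P [Q < [P [Q < >]] >] [P [Q ( )]]] }]] >]]

10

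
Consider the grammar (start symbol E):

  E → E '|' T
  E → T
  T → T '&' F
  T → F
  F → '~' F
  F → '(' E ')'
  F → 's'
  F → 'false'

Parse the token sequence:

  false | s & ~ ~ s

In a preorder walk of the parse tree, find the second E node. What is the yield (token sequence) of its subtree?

false

[E [E [T [F false]]] | [T [T [F s]] & [F ~ [F ~ [F s]]]]]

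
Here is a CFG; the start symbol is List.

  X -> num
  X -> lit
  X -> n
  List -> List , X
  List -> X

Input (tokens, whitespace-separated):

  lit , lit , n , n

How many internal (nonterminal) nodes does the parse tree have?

[List [List [List [List [X lit]] , [X lit]] , [X n]] , [X n]]

8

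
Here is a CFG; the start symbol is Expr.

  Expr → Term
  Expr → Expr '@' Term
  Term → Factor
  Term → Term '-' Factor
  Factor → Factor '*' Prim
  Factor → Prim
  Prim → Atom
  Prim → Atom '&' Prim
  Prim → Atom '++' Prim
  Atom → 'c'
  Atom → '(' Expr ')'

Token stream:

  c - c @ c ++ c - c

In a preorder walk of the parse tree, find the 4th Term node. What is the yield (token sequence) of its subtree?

c ++ c

[Expr [Expr [Term [Term [Factor [Prim [Atom c]]]] - [Factor [Prim [Atom c]]]]] @ [Term [Term [Factor [Prim [Atom c] ++ [Prim [Atom c]]]]] - [Factor [Prim [Atom c]]]]]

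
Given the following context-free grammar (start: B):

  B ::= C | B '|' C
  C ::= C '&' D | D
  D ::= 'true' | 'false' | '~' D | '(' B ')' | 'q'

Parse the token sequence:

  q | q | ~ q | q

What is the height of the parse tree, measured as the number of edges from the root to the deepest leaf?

6

[B [B [B [B [C [D q]]] | [C [D q]]] | [C [D ~ [D q]]]] | [C [D q]]]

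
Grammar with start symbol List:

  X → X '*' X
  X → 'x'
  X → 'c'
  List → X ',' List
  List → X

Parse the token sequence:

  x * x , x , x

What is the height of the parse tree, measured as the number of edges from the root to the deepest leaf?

[List [X [X x] * [X x]] , [List [X x] , [List [X x]]]]

4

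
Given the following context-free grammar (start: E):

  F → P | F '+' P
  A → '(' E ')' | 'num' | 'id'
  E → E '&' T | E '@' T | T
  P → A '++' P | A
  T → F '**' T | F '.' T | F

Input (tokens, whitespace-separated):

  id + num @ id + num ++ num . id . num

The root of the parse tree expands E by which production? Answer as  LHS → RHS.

[E [E [T [F [F [P [A id]]] + [P [A num]]]]] @ [T [F [F [P [A id]]] + [P [A num] ++ [P [A num]]]] . [T [F [P [A id]]] . [T [F [P [A num]]]]]]]

E → E '@' T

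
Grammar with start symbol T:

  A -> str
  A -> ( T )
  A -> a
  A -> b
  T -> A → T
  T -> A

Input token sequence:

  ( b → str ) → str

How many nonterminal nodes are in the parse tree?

[T [A ( [T [A b] → [T [A str]]] )] → [T [A str]]]

8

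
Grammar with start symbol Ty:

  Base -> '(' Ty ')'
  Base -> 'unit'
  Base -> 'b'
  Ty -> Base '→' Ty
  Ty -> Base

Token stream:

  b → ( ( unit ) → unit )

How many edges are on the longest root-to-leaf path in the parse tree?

[Ty [Base b] → [Ty [Base ( [Ty [Base ( [Ty [Base unit]] )] → [Ty [Base unit]]] )]]]

7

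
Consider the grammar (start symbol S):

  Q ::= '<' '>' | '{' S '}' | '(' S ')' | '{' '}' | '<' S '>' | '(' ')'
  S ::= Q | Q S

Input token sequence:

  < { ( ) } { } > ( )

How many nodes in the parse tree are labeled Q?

[S [Q < [S [Q { [S [Q ( )]] }] [S [Q { }]]] >] [S [Q ( )]]]

5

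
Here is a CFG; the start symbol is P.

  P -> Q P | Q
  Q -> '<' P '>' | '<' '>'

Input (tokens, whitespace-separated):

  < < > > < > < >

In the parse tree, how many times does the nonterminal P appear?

[P [Q < [P [Q < >]] >] [P [Q < >] [P [Q < >]]]]

4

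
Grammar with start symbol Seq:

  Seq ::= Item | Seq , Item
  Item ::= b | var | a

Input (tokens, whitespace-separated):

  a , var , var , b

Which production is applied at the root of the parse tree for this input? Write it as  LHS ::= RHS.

Seq ::= Seq , Item

[Seq [Seq [Seq [Seq [Item a]] , [Item var]] , [Item var]] , [Item b]]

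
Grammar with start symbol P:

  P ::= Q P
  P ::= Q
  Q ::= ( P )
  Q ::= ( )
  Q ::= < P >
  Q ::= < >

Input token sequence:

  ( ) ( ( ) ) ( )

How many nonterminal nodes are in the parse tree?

8

[P [Q ( )] [P [Q ( [P [Q ( )]] )] [P [Q ( )]]]]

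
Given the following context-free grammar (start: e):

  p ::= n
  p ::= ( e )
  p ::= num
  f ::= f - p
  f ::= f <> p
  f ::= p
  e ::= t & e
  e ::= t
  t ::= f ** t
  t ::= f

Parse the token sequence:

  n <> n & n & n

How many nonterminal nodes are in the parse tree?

[e [t [f [f [p n]] <> [p n]]] & [e [t [f [p n]]] & [e [t [f [p n]]]]]]

14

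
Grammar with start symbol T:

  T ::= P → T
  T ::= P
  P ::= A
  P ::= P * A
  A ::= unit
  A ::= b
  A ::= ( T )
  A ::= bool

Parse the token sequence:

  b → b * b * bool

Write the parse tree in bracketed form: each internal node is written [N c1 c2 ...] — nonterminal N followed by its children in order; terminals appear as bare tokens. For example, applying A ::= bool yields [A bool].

T
P → T
A → T
b → T
b → P
b → P * A
b → P * A * A
b → A * A * A
b → b * A * A
b → b * b * A
b → b * b * bool

[T [P [A b]] → [T [P [P [P [A b]] * [A b]] * [A bool]]]]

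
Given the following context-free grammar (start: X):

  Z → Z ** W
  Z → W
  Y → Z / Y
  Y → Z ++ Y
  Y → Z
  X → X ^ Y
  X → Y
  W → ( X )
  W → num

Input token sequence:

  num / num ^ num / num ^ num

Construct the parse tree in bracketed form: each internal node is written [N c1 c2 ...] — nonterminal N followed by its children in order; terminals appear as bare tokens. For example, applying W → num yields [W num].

X
X ^ Y
X ^ Y ^ Y
Y ^ Y ^ Y
Z / Y ^ Y ^ Y
W / Y ^ Y ^ Y
num / Y ^ Y ^ Y
num / Z ^ Y ^ Y
num / W ^ Y ^ Y
num / num ^ Y ^ Y
num / num ^ Z / Y ^ Y
num / num ^ W / Y ^ Y
num / num ^ num / Y ^ Y
num / num ^ num / Z ^ Y
num / num ^ num / W ^ Y
num / num ^ num / num ^ Y
num / num ^ num / num ^ Z
num / num ^ num / num ^ W
num / num ^ num / num ^ num

[X [X [X [Y [Z [W num]] / [Y [Z [W num]]]]] ^ [Y [Z [W num]] / [Y [Z [W num]]]]] ^ [Y [Z [W num]]]]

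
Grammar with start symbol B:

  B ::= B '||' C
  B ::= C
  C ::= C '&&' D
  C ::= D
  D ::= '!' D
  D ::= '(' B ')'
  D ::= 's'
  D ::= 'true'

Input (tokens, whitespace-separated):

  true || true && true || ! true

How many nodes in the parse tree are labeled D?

5

[B [B [B [C [D true]]] || [C [C [D true]] && [D true]]] || [C [D ! [D true]]]]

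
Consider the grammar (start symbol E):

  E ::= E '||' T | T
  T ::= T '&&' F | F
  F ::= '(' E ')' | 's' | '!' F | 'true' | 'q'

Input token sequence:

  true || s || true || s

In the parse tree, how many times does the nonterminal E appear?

[E [E [E [E [T [F true]]] || [T [F s]]] || [T [F true]]] || [T [F s]]]

4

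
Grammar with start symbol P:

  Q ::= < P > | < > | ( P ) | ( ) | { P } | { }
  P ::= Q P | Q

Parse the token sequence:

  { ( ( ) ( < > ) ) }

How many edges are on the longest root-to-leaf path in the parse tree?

9

[P [Q { [P [Q ( [P [Q ( )] [P [Q ( [P [Q < >]] )]]] )]] }]]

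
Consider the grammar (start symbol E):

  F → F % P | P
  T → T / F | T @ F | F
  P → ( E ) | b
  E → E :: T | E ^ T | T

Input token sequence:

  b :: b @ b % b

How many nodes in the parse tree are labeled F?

[E [E [T [F [P b]]]] :: [T [T [F [P b]]] @ [F [F [P b]] % [P b]]]]

4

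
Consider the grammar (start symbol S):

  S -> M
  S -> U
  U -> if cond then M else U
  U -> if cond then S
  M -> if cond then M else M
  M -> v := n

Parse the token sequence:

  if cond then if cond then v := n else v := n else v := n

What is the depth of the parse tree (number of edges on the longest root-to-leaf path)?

[S [M if cond then [M if cond then [M v := n] else [M v := n]] else [M v := n]]]

4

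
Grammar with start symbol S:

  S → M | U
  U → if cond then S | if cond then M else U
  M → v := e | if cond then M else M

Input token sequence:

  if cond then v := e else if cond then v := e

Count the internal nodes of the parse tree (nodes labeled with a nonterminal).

[S [U if cond then [M v := e] else [U if cond then [S [M v := e]]]]]

6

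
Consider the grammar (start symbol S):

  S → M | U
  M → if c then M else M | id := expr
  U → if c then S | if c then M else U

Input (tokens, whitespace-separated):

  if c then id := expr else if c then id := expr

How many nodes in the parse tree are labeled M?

2

[S [U if c then [M id := expr] else [U if c then [S [M id := expr]]]]]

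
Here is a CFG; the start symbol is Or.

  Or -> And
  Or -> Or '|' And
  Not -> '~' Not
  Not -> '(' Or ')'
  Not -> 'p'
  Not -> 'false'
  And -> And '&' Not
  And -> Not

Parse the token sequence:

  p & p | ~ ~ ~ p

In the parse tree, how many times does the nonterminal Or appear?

2

[Or [Or [And [And [Not p]] & [Not p]]] | [And [Not ~ [Not ~ [Not ~ [Not p]]]]]]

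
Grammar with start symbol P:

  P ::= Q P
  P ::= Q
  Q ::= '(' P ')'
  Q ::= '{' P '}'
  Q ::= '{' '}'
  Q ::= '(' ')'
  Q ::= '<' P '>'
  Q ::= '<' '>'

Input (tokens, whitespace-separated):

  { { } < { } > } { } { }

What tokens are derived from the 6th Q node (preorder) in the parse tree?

{ }

[P [Q { [P [Q { }] [P [Q < [P [Q { }]] >]]] }] [P [Q { }] [P [Q { }]]]]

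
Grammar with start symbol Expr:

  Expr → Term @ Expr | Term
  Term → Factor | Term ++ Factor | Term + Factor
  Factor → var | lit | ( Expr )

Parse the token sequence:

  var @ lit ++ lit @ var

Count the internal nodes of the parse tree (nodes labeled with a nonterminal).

11

[Expr [Term [Factor var]] @ [Expr [Term [Term [Factor lit]] ++ [Factor lit]] @ [Expr [Term [Factor var]]]]]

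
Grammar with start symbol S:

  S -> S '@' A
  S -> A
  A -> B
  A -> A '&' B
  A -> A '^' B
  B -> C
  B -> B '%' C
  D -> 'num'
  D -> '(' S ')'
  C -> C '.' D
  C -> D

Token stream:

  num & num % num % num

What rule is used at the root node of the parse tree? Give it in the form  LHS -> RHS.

S -> A

[S [A [A [B [C [D num]]]] & [B [B [B [C [D num]]] % [C [D num]]] % [C [D num]]]]]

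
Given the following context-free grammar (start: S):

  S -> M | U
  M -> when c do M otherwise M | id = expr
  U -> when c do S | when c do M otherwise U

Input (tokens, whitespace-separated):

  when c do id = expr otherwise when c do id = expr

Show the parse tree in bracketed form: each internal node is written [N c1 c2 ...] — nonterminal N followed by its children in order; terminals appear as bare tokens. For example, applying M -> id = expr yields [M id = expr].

[S [U when c do [M id = expr] otherwise [U when c do [S [M id = expr]]]]]

S
U
when c do M otherwise U
when c do id = expr otherwise U
when c do id = expr otherwise when c do S
when c do id = expr otherwise when c do M
when c do id = expr otherwise when c do id = expr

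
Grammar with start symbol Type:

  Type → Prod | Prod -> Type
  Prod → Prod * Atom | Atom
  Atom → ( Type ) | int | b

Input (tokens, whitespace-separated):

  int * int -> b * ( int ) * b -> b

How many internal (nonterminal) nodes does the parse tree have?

[Type [Prod [Prod [Atom int]] * [Atom int]] -> [Type [Prod [Prod [Prod [Atom b]] * [Atom ( [Type [Prod [Atom int]]] )]] * [Atom b]] -> [Type [Prod [Atom b]]]]]

18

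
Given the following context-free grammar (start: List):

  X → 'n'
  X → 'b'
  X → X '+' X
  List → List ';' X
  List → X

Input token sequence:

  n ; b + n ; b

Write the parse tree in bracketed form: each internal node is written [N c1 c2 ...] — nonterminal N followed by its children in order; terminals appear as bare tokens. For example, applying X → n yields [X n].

List
List ; X
List ; X ; X
X ; X ; X
n ; X ; X
n ; X + X ; X
n ; b + X ; X
n ; b + n ; X
n ; b + n ; b

[List [List [List [X n]] ; [X [X b] + [X n]]] ; [X b]]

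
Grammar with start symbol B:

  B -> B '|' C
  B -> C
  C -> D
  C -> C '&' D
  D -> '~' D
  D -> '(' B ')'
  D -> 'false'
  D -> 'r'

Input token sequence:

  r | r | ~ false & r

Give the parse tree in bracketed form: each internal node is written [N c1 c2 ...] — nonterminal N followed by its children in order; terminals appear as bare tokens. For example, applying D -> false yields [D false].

B
B | C
B | C | C
C | C | C
D | C | C
r | C | C
r | D | C
r | r | C
r | r | C & D
r | r | D & D
r | r | ~ D & D
r | r | ~ false & D
r | r | ~ false & r

[B [B [B [C [D r]]] | [C [D r]]] | [C [C [D ~ [D false]]] & [D r]]]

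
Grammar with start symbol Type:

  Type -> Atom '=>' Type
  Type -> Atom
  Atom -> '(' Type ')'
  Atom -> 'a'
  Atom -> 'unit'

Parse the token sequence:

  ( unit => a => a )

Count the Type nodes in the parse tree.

4

[Type [Atom ( [Type [Atom unit] => [Type [Atom a] => [Type [Atom a]]]] )]]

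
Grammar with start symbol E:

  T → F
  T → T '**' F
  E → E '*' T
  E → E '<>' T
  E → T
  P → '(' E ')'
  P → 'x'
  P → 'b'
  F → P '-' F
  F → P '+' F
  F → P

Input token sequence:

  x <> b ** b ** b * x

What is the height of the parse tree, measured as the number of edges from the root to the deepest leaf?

[E [E [E [T [F [P x]]]] <> [T [T [T [F [P b]]] ** [F [P b]]] ** [F [P b]]]] * [T [F [P x]]]]

7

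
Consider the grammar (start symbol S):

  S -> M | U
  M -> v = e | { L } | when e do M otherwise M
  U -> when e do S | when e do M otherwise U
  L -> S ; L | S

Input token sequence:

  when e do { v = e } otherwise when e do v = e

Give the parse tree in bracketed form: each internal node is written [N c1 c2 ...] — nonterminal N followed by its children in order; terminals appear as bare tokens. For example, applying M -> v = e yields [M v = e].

[S [U when e do [M { [L [S [M v = e]]] }] otherwise [U when e do [S [M v = e]]]]]

S
U
when e do M otherwise U
when e do { L } otherwise U
when e do { S } otherwise U
when e do { M } otherwise U
when e do { v = e } otherwise U
when e do { v = e } otherwise when e do S
when e do { v = e } otherwise when e do M
when e do { v = e } otherwise when e do v = e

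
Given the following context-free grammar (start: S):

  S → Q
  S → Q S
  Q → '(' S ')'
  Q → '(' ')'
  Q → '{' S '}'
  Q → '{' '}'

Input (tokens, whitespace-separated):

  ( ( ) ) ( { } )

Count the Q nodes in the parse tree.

[S [Q ( [S [Q ( )]] )] [S [Q ( [S [Q { }]] )]]]

4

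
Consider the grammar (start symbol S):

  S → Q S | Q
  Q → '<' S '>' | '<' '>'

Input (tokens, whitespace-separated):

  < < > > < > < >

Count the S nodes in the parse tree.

[S [Q < [S [Q < >]] >] [S [Q < >] [S [Q < >]]]]

4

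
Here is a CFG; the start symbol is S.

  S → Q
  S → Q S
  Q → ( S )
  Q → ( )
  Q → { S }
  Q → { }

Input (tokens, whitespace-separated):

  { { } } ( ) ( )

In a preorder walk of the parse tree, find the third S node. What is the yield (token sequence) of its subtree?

[S [Q { [S [Q { }]] }] [S [Q ( )] [S [Q ( )]]]]

( ) ( )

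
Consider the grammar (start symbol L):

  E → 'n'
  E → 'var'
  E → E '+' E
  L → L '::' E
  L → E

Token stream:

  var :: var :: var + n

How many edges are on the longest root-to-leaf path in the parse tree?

4

[L [L [L [E var]] :: [E var]] :: [E [E var] + [E n]]]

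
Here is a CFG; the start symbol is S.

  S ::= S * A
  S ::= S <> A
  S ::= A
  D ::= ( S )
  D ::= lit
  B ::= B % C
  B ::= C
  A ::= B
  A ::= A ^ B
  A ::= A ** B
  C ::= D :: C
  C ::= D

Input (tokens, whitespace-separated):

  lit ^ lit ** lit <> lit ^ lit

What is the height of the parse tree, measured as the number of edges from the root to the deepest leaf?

[S [S [A [A [A [B [C [D lit]]]] ^ [B [C [D lit]]]] ** [B [C [D lit]]]]] <> [A [A [B [C [D lit]]]] ^ [B [C [D lit]]]]]

8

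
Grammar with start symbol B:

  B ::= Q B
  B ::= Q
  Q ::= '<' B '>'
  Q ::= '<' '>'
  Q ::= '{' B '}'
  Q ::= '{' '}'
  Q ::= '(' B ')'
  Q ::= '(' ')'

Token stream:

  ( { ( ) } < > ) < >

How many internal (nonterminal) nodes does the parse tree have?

10

[B [Q ( [B [Q { [B [Q ( )]] }] [B [Q < >]]] )] [B [Q < >]]]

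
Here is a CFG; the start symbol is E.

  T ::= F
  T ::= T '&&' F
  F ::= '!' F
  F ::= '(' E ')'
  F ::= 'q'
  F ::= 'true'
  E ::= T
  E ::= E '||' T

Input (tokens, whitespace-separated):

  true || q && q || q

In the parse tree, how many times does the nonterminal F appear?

[E [E [E [T [F true]]] || [T [T [F q]] && [F q]]] || [T [F q]]]

4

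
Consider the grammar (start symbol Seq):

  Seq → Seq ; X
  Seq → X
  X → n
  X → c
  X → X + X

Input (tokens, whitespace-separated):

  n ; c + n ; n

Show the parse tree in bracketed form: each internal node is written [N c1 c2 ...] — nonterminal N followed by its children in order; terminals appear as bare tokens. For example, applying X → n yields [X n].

[Seq [Seq [Seq [X n]] ; [X [X c] + [X n]]] ; [X n]]

Seq
Seq ; X
Seq ; X ; X
X ; X ; X
n ; X ; X
n ; X + X ; X
n ; c + X ; X
n ; c + n ; X
n ; c + n ; n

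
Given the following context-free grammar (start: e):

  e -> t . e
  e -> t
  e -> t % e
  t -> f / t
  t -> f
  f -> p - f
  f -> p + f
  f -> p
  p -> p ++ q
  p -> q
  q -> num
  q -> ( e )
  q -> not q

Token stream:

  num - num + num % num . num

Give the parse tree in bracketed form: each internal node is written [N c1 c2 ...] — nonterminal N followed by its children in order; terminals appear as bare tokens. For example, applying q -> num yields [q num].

[e [t [f [p [q num]] - [f [p [q num]] + [f [p [q num]]]]]] % [e [t [f [p [q num]]]] . [e [t [f [p [q num]]]]]]]

e
t % e
f % e
p - f % e
q - f % e
num - f % e
num - p + f % e
num - q + f % e
num - num + f % e
num - num + p % e
num - num + q % e
num - num + num % e
num - num + num % t . e
num - num + num % f . e
num - num + num % p . e
num - num + num % q . e
num - num + num % num . e
num - num + num % num . t
num - num + num % num . f
num - num + num % num . p
num - num + num % num . q
num - num + num % num . num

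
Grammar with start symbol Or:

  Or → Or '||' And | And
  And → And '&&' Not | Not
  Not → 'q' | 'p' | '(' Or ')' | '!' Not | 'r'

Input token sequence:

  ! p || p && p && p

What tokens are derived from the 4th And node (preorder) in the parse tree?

p

[Or [Or [And [Not ! [Not p]]]] || [And [And [And [Not p]] && [Not p]] && [Not p]]]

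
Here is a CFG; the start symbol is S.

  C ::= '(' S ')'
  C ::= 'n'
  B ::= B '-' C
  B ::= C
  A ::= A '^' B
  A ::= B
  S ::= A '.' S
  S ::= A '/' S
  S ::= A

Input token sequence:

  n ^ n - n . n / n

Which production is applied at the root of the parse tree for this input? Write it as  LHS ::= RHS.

S ::= A '.' S

[S [A [A [B [C n]]] ^ [B [B [C n]] - [C n]]] . [S [A [B [C n]]] / [S [A [B [C n]]]]]]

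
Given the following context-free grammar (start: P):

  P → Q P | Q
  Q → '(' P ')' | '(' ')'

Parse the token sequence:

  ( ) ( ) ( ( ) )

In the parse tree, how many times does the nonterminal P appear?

4

[P [Q ( )] [P [Q ( )] [P [Q ( [P [Q ( )]] )]]]]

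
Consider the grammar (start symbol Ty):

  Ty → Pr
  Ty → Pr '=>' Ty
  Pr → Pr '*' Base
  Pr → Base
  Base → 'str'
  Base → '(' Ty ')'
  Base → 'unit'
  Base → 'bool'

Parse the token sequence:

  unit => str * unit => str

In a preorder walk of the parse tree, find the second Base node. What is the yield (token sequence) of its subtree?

[Ty [Pr [Base unit]] => [Ty [Pr [Pr [Base str]] * [Base unit]] => [Ty [Pr [Base str]]]]]

str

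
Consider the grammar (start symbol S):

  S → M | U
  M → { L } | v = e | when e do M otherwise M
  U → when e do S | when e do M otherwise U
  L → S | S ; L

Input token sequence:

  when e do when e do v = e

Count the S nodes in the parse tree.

[S [U when e do [S [U when e do [S [M v = e]]]]]]

3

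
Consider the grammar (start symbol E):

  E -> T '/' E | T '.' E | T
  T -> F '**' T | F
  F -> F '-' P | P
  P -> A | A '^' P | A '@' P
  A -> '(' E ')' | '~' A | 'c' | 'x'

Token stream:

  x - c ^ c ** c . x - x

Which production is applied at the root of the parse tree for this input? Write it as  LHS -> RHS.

E -> T '.' E

[E [T [F [F [P [A x]]] - [P [A c] ^ [P [A c]]]] ** [T [F [P [A c]]]]] . [E [T [F [F [P [A x]]] - [P [A x]]]]]]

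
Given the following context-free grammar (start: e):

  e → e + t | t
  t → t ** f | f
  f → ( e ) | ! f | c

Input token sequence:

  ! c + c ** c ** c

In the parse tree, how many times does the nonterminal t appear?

4

[e [e [t [f ! [f c]]]] + [t [t [t [f c]] ** [f c]] ** [f c]]]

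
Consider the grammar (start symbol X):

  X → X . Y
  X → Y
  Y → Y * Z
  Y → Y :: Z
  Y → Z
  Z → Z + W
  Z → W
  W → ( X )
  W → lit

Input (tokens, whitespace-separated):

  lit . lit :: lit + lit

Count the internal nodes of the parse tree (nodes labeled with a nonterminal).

[X [X [Y [Z [W lit]]]] . [Y [Y [Z [W lit]]] :: [Z [Z [W lit]] + [W lit]]]]

13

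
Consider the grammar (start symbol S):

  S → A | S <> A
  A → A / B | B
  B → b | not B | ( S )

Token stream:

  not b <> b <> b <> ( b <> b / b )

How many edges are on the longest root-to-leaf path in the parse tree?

7

[S [S [S [S [A [B not [B b]]]] <> [A [B b]]] <> [A [B b]]] <> [A [B ( [S [S [A [B b]]] <> [A [A [B b]] / [B b]]] )]]]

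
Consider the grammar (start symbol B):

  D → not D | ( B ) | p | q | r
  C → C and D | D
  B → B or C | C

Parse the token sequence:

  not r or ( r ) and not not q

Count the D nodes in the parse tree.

[B [B [C [D not [D r]]]] or [C [C [D ( [B [C [D r]]] )]] and [D not [D not [D q]]]]]

7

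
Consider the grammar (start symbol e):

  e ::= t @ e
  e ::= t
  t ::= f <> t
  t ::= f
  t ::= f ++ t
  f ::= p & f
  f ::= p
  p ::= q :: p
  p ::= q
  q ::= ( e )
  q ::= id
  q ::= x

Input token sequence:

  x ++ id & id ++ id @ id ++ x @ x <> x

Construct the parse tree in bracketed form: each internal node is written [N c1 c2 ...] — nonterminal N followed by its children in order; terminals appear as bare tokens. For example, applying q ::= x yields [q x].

[e [t [f [p [q x]]] ++ [t [f [p [q id]] & [f [p [q id]]]] ++ [t [f [p [q id]]]]]] @ [e [t [f [p [q id]]] ++ [t [f [p [q x]]]]] @ [e [t [f [p [q x]]] <> [t [f [p [q x]]]]]]]]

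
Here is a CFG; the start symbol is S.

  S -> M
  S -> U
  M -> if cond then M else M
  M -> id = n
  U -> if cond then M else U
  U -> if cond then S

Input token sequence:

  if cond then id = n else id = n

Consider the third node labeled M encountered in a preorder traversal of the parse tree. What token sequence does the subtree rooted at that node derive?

id = n

[S [M if cond then [M id = n] else [M id = n]]]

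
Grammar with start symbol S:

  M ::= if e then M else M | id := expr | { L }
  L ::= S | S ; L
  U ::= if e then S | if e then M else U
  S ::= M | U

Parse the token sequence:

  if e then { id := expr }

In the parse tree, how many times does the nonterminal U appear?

[S [U if e then [S [M { [L [S [M id := expr]]] }]]]]

1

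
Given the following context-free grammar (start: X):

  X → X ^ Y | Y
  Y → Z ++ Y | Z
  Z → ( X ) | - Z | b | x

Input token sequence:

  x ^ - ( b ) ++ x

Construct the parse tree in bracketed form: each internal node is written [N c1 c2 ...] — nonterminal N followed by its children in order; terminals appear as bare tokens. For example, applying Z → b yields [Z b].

X
X ^ Y
Y ^ Y
Z ^ Y
x ^ Y
x ^ Z ++ Y
x ^ - Z ++ Y
x ^ - ( X ) ++ Y
x ^ - ( Y ) ++ Y
x ^ - ( Z ) ++ Y
x ^ - ( b ) ++ Y
x ^ - ( b ) ++ Z
x ^ - ( b ) ++ x

[X [X [Y [Z x]]] ^ [Y [Z - [Z ( [X [Y [Z b]]] )]] ++ [Y [Z x]]]]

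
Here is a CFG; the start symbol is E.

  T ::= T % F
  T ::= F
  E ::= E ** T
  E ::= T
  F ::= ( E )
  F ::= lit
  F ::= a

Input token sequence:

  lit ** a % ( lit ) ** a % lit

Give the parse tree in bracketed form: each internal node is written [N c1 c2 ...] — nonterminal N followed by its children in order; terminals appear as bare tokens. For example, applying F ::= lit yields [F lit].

E
E ** T
E ** T ** T
T ** T ** T
F ** T ** T
lit ** T ** T
lit ** T % F ** T
lit ** F % F ** T
lit ** a % F ** T
lit ** a % ( E ) ** T
lit ** a % ( T ) ** T
lit ** a % ( F ) ** T
lit ** a % ( lit ) ** T
lit ** a % ( lit ) ** T % F
lit ** a % ( lit ) ** F % F
lit ** a % ( lit ) ** a % F
lit ** a % ( lit ) ** a % lit

[E [E [E [T [F lit]]] ** [T [T [F a]] % [F ( [E [T [F lit]]] )]]] ** [T [T [F a]] % [F lit]]]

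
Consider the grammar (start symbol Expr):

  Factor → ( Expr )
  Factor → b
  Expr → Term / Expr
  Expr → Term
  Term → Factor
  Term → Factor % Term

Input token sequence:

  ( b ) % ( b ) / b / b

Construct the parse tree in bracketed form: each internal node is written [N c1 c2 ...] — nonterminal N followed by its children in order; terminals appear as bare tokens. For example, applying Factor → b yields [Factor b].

[Expr [Term [Factor ( [Expr [Term [Factor b]]] )] % [Term [Factor ( [Expr [Term [Factor b]]] )]]] / [Expr [Term [Factor b]] / [Expr [Term [Factor b]]]]]

Expr
Term / Expr
Factor % Term / Expr
( Expr ) % Term / Expr
( Term ) % Term / Expr
( Factor ) % Term / Expr
( b ) % Term / Expr
( b ) % Factor / Expr
( b ) % ( Expr ) / Expr
( b ) % ( Term ) / Expr
( b ) % ( Factor ) / Expr
( b ) % ( b ) / Expr
( b ) % ( b ) / Term / Expr
( b ) % ( b ) / Factor / Expr
( b ) % ( b ) / b / Expr
( b ) % ( b ) / b / Term
( b ) % ( b ) / b / Factor
( b ) % ( b ) / b / b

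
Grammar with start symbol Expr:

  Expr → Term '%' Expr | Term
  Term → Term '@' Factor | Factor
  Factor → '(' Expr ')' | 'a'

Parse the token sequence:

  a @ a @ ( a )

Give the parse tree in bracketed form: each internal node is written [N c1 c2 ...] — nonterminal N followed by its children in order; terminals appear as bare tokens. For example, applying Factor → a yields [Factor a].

[Expr [Term [Term [Term [Factor a]] @ [Factor a]] @ [Factor ( [Expr [Term [Factor a]]] )]]]

Expr
Term
Term @ Factor
Term @ Factor @ Factor
Factor @ Factor @ Factor
a @ Factor @ Factor
a @ a @ Factor
a @ a @ ( Expr )
a @ a @ ( Term )
a @ a @ ( Factor )
a @ a @ ( a )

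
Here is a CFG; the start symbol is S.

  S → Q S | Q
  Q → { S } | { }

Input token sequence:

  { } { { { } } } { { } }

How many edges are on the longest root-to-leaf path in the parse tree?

7

[S [Q { }] [S [Q { [S [Q { [S [Q { }]] }]] }] [S [Q { [S [Q { }]] }]]]]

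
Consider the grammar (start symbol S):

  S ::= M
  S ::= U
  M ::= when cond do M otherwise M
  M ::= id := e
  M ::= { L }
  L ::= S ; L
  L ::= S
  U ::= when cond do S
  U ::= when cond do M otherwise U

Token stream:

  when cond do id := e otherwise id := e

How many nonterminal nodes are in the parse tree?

[S [M when cond do [M id := e] otherwise [M id := e]]]

4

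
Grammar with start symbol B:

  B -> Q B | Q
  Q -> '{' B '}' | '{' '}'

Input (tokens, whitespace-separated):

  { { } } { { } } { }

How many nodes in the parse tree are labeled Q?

[B [Q { [B [Q { }]] }] [B [Q { [B [Q { }]] }] [B [Q { }]]]]

5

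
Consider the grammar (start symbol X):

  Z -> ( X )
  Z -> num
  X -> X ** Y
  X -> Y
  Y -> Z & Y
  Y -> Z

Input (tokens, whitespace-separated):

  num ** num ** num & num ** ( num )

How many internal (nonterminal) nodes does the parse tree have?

17

[X [X [X [X [Y [Z num]]] ** [Y [Z num]]] ** [Y [Z num] & [Y [Z num]]]] ** [Y [Z ( [X [Y [Z num]]] )]]]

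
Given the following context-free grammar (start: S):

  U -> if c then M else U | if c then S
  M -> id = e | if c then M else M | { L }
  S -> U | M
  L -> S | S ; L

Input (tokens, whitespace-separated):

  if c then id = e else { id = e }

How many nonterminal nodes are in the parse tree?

7

[S [M if c then [M id = e] else [M { [L [S [M id = e]]] }]]]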